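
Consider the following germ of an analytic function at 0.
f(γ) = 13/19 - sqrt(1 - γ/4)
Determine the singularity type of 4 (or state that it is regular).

The term (-1)*sqrt(1 - γ/(4)) has argument 1 - 4/(4) = 0 at 4: a square-root (algebraic, two-sheeted) branch point; the remaining terms are analytic or single-valued there.

The point is an algebraic (square-root) branch point.


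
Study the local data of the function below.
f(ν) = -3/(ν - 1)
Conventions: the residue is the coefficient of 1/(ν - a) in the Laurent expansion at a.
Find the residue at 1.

The residue is -3.

At the order-1 pole 1 set g(ν) = (ν - (1))*f(ν) = -3.
Simple pole: residue = g(a) at a = 1, which is -3.


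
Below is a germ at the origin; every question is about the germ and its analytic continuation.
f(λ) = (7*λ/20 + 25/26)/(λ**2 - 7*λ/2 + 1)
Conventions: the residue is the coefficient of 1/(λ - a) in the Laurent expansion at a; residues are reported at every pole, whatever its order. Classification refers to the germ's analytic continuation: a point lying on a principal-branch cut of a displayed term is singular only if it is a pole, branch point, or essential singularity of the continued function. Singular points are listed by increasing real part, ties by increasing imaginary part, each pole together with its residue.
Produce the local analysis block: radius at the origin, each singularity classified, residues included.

Radius of convergence at 0: 7/4 - (1/4)*sqrt(33).
At 7/4 - (1/4)*sqrt(33): a pole of order 1; residue 7/40 - (1637/17160)*sqrt(33).
At 7/4 + (1/4)*sqrt(33): a pole of order 1; residue 7/40 + (1637/17160)*sqrt(33).

Denominator factor (λ**2 - 7*λ/2 + 1): discriminant 33/4, real irrational roots 7/4 + (1/4)*sqrt(33) and 7/4 - (1/4)*sqrt(33); poles of order 1, moduli 7/4 + (1/4)*sqrt(33) and 7/4 - (1/4)*sqrt(33).
The radius of convergence is the smallest modulus among the singular points: 7/4 - (1/4)*sqrt(33).
The factor λ**2 - 7*λ/2 + 1 splits as (λ - a)(λ - a') with a = 7/4 - (1/4)*sqrt(33), a' = 7/4 + (1/4)*sqrt(33). At the order-1 pole a set g(λ) = (λ - a)*f(λ) = [7*λ/20 + 25/26] / (λ - a').
Simple pole: residue = g(a) at a = 7/4 - (1/4)*sqrt(33), which is 7/40 - (1637/17160)*sqrt(33).
The factor λ**2 - 7*λ/2 + 1 splits as (λ - a)(λ - a') with a = 7/4 + (1/4)*sqrt(33), a' = 7/4 - (1/4)*sqrt(33). At the order-1 pole a set g(λ) = (λ - a)*f(λ) = [7*λ/20 + 25/26] / (λ - a').
Simple pole: residue = g(a) at a = 7/4 + (1/4)*sqrt(33), which is 7/40 + (1637/17160)*sqrt(33).
List the singular points by increasing real part (a conjugate pair: the negative imaginary part first).


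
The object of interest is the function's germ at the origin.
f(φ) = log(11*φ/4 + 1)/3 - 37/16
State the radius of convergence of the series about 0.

Branch term (1/3)*log(1 - φ/(-4/11)): its argument vanishes at φ = -4/11, a logarithmic branch point, modulus 4/11.
The radius of convergence is the smallest modulus among the singular points: 4/11.

The radius of convergence is 4/11.


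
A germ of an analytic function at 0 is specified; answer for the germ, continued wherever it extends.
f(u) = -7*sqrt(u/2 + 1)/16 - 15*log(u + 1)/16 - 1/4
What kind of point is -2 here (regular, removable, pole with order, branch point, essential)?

The point is an algebraic (square-root) branch point.

The term (-7/16)*sqrt(1 - u/(-2)) has argument 1 - -2/(-2) = 0 at -2: a square-root (algebraic, two-sheeted) branch point; the remaining terms are analytic or single-valued there.


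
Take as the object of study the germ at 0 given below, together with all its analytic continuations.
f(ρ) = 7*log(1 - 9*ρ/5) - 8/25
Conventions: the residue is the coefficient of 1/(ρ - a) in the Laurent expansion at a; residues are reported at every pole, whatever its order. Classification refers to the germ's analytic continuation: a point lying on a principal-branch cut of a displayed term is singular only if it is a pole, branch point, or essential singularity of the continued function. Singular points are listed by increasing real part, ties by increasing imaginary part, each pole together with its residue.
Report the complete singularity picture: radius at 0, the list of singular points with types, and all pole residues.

Branch term (7)*log(1 - ρ/(5/9)): its argument vanishes at ρ = 5/9, a logarithmic branch point, modulus 5/9.
The radius of convergence is the smallest modulus among the singular points: 5/9.

Radius of convergence at 0: 5/9.
At 5/9: a logarithmic branch point.


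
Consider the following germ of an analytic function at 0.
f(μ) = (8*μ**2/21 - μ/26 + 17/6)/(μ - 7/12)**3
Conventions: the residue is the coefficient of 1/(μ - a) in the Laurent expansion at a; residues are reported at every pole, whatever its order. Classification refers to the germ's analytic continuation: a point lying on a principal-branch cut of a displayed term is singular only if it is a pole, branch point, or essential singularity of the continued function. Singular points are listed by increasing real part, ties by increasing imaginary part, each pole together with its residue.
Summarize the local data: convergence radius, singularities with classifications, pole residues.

Denominator factor (μ - 7/12)^3: pole of order 3 at 7/12, modulus 7/12.
The radius of convergence is the smallest modulus among the singular points: 7/12.
At the order-3 pole 7/12 set g(μ) = (μ - (7/12))^3*f(μ) = 8*μ**2/21 - μ/26 + 17/6.
Order-3 pole: residue = g''(a)/2; g''(7/12) = 16/21, so the residue is 8/21.

Radius of convergence at 0: 7/12.
At 7/12: a pole of order 3; residue 8/21.


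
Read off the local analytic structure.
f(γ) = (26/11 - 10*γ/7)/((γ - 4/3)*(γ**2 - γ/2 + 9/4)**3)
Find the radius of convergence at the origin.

The radius of convergence is 4/3.

Denominator factor (γ**2 - γ/2 + 9/4)^3: discriminant -35/4, complex-conjugate roots (1/4) + ((1/4)*sqrt(35))*i and (1/4) - ((1/4)*sqrt(35))*i; poles of order 3, moduli 3/2 and 3/2.
Denominator factor (γ - 4/3): pole of order 1 at 4/3, modulus 4/3.
The radius of convergence is the smallest modulus among the singular points: 4/3.


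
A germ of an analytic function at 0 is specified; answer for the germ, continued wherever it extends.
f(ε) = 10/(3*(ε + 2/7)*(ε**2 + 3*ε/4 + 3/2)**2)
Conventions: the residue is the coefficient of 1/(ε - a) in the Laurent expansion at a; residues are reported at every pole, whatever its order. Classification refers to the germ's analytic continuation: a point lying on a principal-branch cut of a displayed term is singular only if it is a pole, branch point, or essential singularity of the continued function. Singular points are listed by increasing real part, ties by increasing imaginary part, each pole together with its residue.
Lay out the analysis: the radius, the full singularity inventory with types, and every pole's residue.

Radius of convergence at 0: 2/7.
At (-3/8) - ((1/8)*sqrt(87))*i: a pole of order 2; residue (-12005/13467) - ((1121225/101931723)*sqrt(87))*i.
At (-3/8) + ((1/8)*sqrt(87))*i: a pole of order 2; residue (-12005/13467) + ((1121225/101931723)*sqrt(87))*i.
At -2/7: a pole of order 1; residue 24010/13467.


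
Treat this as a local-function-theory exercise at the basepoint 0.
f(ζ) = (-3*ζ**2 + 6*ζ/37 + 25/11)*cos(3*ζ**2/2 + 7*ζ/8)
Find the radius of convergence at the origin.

The factor cos(3*ζ**2/2 + 7*ζ/8) is entire and contributes no finite singular point.
The polynomial part has no poles.
No finite singular points: the Taylor series at 0 converges everywhere.

The radius of convergence is infinite.


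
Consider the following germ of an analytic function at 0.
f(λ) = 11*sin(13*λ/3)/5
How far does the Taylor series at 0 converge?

The factor -sin(13*λ/3) is entire and contributes no finite singular point.
The polynomial part has no poles.
No finite singular points: the Taylor series at 0 converges everywhere.

The radius of convergence is infinite.


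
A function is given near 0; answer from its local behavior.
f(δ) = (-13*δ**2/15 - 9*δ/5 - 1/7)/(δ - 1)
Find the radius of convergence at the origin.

The radius of convergence is 1.

Denominator factor (δ - 1): pole of order 1 at 1, modulus 1.
The radius of convergence is the smallest modulus among the singular points: 1.


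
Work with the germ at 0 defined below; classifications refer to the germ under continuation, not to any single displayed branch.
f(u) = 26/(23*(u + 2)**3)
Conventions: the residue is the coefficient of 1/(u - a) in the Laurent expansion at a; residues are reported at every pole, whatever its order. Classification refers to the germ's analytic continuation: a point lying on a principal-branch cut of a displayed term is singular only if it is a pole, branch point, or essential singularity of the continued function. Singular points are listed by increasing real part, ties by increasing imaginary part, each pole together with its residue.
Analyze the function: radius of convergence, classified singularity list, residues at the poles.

Radius of convergence at 0: 2.
At -2: a pole of order 3; residue 0.

Denominator factor (u + 2)^3: pole of order 3 at -2, modulus 2.
The radius of convergence is the smallest modulus among the singular points: 2.
At the order-3 pole -2 set g(u) = (u - (-2))^3*f(u) = 26/23.
Order-3 pole: residue = g''(a)/2; g''(-2) = 0, so the residue is 0.


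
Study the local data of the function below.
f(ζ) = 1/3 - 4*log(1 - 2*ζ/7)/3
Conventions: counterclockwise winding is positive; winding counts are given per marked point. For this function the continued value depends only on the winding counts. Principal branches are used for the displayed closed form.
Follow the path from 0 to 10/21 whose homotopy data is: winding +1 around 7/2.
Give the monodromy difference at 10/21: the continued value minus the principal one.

The rational part is single-valued and drops out of the difference; each branch term changes only by its own monodromy.
(-4/3)*log(1 - ζ/(7/2)): each positive loop around 7/2 adds 2*pi*i to the log, so winding +1 contributes (-4/3)*(1)*2*pi*i = -(8/3)*pi*i.
Summing the contributions at ζ = 10/21 gives -(8/3)*pi*i.

Continued minus principal equals -(8/3)*pi*i.


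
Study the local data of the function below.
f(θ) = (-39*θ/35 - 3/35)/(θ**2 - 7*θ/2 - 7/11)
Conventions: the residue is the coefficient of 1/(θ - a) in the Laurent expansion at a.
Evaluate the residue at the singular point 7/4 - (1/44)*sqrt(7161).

The residue is -39/70 + (19/3038)*sqrt(7161).

The factor θ**2 - 7*θ/2 - 7/11 splits as (θ - a)(θ - a') with a = 7/4 - (1/44)*sqrt(7161), a' = 7/4 + (1/44)*sqrt(7161). At the order-1 pole a set g(θ) = (θ - a)*f(θ) = [-39*θ/35 - 3/35] / (θ - a').
Simple pole: residue = g(a) at a = 7/4 - (1/44)*sqrt(7161), which is -39/70 + (19/3038)*sqrt(7161).


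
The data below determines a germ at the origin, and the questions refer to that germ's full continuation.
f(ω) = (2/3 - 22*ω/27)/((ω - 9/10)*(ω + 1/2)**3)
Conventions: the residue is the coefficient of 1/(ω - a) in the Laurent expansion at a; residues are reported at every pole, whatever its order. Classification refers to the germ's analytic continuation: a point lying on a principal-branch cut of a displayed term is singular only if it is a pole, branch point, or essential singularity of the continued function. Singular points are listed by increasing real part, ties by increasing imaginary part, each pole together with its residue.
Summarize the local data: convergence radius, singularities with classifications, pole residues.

Radius of convergence at 0: 1/2.
At -1/2: a pole of order 3; residue 25/1029.
At 9/10: a pole of order 1; residue -25/1029.

Denominator factor (ω - 9/10): pole of order 1 at 9/10, modulus 9/10.
Denominator factor (ω + 1/2)^3: pole of order 3 at -1/2, modulus 1/2.
The radius of convergence is the smallest modulus among the singular points: 1/2.
At the order-3 pole -1/2 set g(ω) = (ω - (-1/2))^3*f(ω) = (2/3 - 22*ω/27)/(ω - 9/10).
Order-3 pole: residue = g''(a)/2; g''(-1/2) = 50/1029, so the residue is 25/1029.
At the order-1 pole 9/10 set g(ω) = (ω - (9/10))*f(ω) = (2/3 - 22*ω/27)/(ω + 1/2)**3.
Simple pole: residue = g(a) at a = 9/10, which is -25/1029.
List the singular points by increasing real part (a conjugate pair: the negative imaginary part first).


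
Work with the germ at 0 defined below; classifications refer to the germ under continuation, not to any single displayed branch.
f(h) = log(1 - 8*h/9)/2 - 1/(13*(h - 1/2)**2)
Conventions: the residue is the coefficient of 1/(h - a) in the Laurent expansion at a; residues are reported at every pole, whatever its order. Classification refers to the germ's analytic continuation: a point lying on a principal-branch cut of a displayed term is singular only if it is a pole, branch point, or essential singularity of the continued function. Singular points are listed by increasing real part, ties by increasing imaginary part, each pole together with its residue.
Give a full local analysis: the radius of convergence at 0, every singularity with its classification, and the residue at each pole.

Radius of convergence at 0: 1/2.
At 1/2: a pole of order 2; residue 0.
At 9/8: a logarithmic branch point.

Denominator factor (h - 1/2)^2: pole of order 2 at 1/2, modulus 1/2.
Branch term (1/2)*log(1 - h/(9/8)): its argument vanishes at h = 9/8, a logarithmic branch point, modulus 9/8.
The radius of convergence is the smallest modulus among the singular points: 1/2.
The branch term is analytic at 1/2 and contributes nothing to the residue; only the rational part matters.
At the order-2 pole 1/2 set g(h) = (h - (1/2))^2*(rational part) = -1/13.
Order-2 pole: residue = g'(a); g'(1/2) = 0, so the residue is 0.
List the singular points by increasing real part (a conjugate pair: the negative imaginary part first).


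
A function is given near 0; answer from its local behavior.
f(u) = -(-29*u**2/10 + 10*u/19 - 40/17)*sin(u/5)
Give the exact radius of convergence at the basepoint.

The factor -sin(u/5) is entire and contributes no finite singular point.
The polynomial part has no poles.
No finite singular points: the Taylor series at 0 converges everywhere.

The radius of convergence is infinite.


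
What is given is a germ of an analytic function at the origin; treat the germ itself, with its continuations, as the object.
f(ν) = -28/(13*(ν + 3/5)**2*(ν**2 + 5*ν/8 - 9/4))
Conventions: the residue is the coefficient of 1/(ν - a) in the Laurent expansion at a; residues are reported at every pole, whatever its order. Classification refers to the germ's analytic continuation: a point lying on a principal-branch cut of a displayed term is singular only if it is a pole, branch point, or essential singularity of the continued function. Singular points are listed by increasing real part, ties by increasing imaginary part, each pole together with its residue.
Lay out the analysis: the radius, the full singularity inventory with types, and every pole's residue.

Denominator factor (ν**2 + 5*ν/8 - 9/4): discriminant 601/64, real irrational roots -5/16 + (1/16)*sqrt(601) and -5/16 - (1/16)*sqrt(601); poles of order 1, moduli -5/16 + (1/16)*sqrt(601) and 5/16 + (1/16)*sqrt(601).
Denominator factor (ν + 3/5)^2: pole of order 2 at -3/5, modulus 3/5.
The radius of convergence is the smallest modulus among the singular points: 3/5.
The factor ν**2 + 5*ν/8 - 9/4 splits as (ν - a)(ν - a') with a = -5/16 - (1/16)*sqrt(601), a' = -5/16 + (1/16)*sqrt(601). At the order-1 pole a set g(ν) = (ν - a)*f(ν) = [-28/(13*(ν + 3/5)**2)] / (ν - a').
Simple pole: residue = g(a) at a = -5/16 - (1/16)*sqrt(601), which is 322000/2667717 + (21775600/1603297917)*sqrt(601).
At the order-2 pole -3/5 set g(ν) = (ν - (-3/5))^2*f(ν) = -28/(13*(ν**2 + 5*ν/8 - 9/4)).
Order-2 pole: residue = g'(a); g'(-3/5) = -644000/2667717, so the residue is -644000/2667717.
The factor ν**2 + 5*ν/8 - 9/4 splits as (ν - a)(ν - a') with a = -5/16 + (1/16)*sqrt(601), a' = -5/16 - (1/16)*sqrt(601). At the order-1 pole a set g(ν) = (ν - a)*f(ν) = [-28/(13*(ν + 3/5)**2)] / (ν - a').
Simple pole: residue = g(a) at a = -5/16 + (1/16)*sqrt(601), which is 322000/2667717 - (21775600/1603297917)*sqrt(601).
List the singular points by increasing real part (a conjugate pair: the negative imaginary part first).

Radius of convergence at 0: 3/5.
At -5/16 - (1/16)*sqrt(601): a pole of order 1; residue 322000/2667717 + (21775600/1603297917)*sqrt(601).
At -3/5: a pole of order 2; residue -644000/2667717.
At -5/16 + (1/16)*sqrt(601): a pole of order 1; residue 322000/2667717 - (21775600/1603297917)*sqrt(601).


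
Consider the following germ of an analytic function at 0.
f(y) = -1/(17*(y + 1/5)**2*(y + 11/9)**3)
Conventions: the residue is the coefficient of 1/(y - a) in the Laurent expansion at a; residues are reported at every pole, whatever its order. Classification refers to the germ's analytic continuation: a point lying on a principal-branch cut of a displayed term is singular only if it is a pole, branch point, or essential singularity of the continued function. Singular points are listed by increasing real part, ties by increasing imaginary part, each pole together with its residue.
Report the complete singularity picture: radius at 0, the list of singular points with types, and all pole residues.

Denominator factor (y + 11/9)^3: pole of order 3 at -11/9, modulus 11/9.
Denominator factor (y + 1/5)^2: pole of order 2 at -1/5, modulus 1/5.
The radius of convergence is the smallest modulus among the singular points: 1/5.
At the order-3 pole -11/9 set g(y) = (y - (-11/9))^3*f(y) = -1/(17*(y + 1/5)**2).
Order-3 pole: residue = g''(a)/2; g''(-11/9) = -12301875/38058376, so the residue is -12301875/76116752.
At the order-2 pole -1/5 set g(y) = (y - (-1/5))^2*f(y) = -1/(17*(y + 11/9)**3).
Order-2 pole: residue = g'(a); g'(-1/5) = 12301875/76116752, so the residue is 12301875/76116752.
List the singular points by increasing real part (a conjugate pair: the negative imaginary part first).

Radius of convergence at 0: 1/5.
At -11/9: a pole of order 3; residue -12301875/76116752.
At -1/5: a pole of order 2; residue 12301875/76116752.


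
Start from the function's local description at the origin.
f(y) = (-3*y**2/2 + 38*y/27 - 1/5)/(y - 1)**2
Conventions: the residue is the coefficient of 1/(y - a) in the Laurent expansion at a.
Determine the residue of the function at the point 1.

The residue is -43/27.

At the order-2 pole 1 set g(y) = (y - (1))^2*f(y) = -3*y**2/2 + 38*y/27 - 1/5.
Order-2 pole: residue = g'(a); g'(1) = -43/27, so the residue is -43/27.


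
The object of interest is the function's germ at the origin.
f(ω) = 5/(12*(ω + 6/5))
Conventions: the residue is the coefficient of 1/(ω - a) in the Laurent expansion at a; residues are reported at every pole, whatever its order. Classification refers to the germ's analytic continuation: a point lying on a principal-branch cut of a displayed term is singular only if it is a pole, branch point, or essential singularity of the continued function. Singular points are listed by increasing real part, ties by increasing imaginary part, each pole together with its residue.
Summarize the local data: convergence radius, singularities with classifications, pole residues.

Radius of convergence at 0: 6/5.
At -6/5: a pole of order 1; residue 5/12.

Denominator factor (ω + 6/5): pole of order 1 at -6/5, modulus 6/5.
The radius of convergence is the smallest modulus among the singular points: 6/5.
At the order-1 pole -6/5 set g(ω) = (ω - (-6/5))*f(ω) = 5/12.
Simple pole: residue = g(a) at a = -6/5, which is 5/12.


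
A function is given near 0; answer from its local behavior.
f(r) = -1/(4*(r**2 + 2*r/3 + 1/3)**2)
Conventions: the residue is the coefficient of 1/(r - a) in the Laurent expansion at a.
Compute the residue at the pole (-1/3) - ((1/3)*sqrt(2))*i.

The residue is -((27/64)*sqrt(2))*i.

The factor r**2 + 2*r/3 + 1/3 splits as (r - a)(r - a') with a = (-1/3) - ((1/3)*sqrt(2))*i, a' = (-1/3) + ((1/3)*sqrt(2))*i. At the order-2 pole a set g(r) = (r - a)^2*f(r) = [-1/4] / (r - a')^2.
Order-2 pole: residue = g'(a); g'((-1/3) - ((1/3)*sqrt(2))*i) = -((27/64)*sqrt(2))*i, so the residue is -((27/64)*sqrt(2))*i.


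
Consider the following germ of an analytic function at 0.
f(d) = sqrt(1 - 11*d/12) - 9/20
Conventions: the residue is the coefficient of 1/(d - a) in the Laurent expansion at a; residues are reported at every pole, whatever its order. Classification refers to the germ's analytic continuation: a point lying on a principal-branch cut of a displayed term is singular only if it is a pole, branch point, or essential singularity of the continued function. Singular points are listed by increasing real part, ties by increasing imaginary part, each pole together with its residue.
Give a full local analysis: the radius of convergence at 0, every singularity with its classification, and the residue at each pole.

Radius of convergence at 0: 12/11.
At 12/11: an algebraic (square-root) branch point.

Branch term (1)*sqrt(1 - d/(12/11)): its argument vanishes at d = 12/11, a square-root branch point, modulus 12/11.
The radius of convergence is the smallest modulus among the singular points: 12/11.


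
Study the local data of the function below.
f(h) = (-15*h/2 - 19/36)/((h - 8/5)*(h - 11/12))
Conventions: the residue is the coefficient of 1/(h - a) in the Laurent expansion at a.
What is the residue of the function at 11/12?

At the order-1 pole 11/12 set g(h) = (h - (11/12))*f(h) = (-15*h/2 - 19/36)/(h - 8/5).
Simple pole: residue = g(a) at a = 11/12, which is 65/6.

The residue is 65/6.


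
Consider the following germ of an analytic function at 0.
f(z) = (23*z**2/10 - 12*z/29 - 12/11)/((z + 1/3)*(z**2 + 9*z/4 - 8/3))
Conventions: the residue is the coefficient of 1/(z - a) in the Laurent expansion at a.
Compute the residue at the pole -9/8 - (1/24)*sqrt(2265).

The residue is 793011/759220 + (11950091/573211100)*sqrt(2265).

The factor z**2 + 9*z/4 - 8/3 splits as (z - a)(z - a') with a = -9/8 - (1/24)*sqrt(2265), a' = -9/8 + (1/24)*sqrt(2265). At the order-1 pole a set g(z) = (z - a)*f(z) = [(23*z**2/10 - 12*z/29 - 12/11)/(z + 1/3)] / (z - a').
Simple pole: residue = g(a) at a = -9/8 - (1/24)*sqrt(2265), which is 793011/759220 + (11950091/573211100)*sqrt(2265).


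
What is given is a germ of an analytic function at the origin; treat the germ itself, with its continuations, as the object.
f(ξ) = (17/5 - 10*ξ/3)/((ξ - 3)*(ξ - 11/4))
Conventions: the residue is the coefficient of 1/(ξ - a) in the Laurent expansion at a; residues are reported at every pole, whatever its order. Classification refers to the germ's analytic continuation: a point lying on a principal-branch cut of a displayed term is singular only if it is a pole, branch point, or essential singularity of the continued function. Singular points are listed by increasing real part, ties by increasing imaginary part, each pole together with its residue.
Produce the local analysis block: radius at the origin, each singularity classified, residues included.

Radius of convergence at 0: 11/4.
At 11/4: a pole of order 1; residue 346/15.
At 3: a pole of order 1; residue -132/5.

Denominator factor (ξ - 11/4): pole of order 1 at 11/4, modulus 11/4.
Denominator factor (ξ - 3): pole of order 1 at 3, modulus 3.
The radius of convergence is the smallest modulus among the singular points: 11/4.
At the order-1 pole 11/4 set g(ξ) = (ξ - (11/4))*f(ξ) = (17/5 - 10*ξ/3)/(ξ - 3).
Simple pole: residue = g(a) at a = 11/4, which is 346/15.
At the order-1 pole 3 set g(ξ) = (ξ - (3))*f(ξ) = (17/5 - 10*ξ/3)/(ξ - 11/4).
Simple pole: residue = g(a) at a = 3, which is -132/5.
List the singular points by increasing real part (a conjugate pair: the negative imaginary part first).


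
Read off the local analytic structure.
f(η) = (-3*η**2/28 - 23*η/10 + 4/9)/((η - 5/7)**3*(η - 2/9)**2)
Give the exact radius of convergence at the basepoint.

Denominator factor (η - 5/7)^3: pole of order 3 at 5/7, modulus 5/7.
Denominator factor (η - 2/9)^2: pole of order 2 at 2/9, modulus 2/9.
The radius of convergence is the smallest modulus among the singular points: 2/9.

The radius of convergence is 2/9.


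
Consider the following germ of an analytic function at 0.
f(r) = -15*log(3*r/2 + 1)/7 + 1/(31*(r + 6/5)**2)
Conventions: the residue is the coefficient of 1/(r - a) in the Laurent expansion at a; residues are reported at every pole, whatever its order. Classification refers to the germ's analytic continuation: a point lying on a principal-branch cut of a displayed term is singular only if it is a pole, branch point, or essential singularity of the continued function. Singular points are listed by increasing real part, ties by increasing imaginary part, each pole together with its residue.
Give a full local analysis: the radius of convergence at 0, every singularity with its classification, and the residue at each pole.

Denominator factor (r + 6/5)^2: pole of order 2 at -6/5, modulus 6/5.
Branch term (-15/7)*log(1 - r/(-2/3)): its argument vanishes at r = -2/3, a logarithmic branch point, modulus 2/3.
The radius of convergence is the smallest modulus among the singular points: 2/3.
The branch term is analytic at -6/5 and contributes nothing to the residue; only the rational part matters.
At the order-2 pole -6/5 set g(r) = (r - (-6/5))^2*(rational part) = 1/31.
Order-2 pole: residue = g'(a); g'(-6/5) = 0, so the residue is 0.
List the singular points by increasing real part (a conjugate pair: the negative imaginary part first).

Radius of convergence at 0: 2/3.
At -6/5: a pole of order 2; residue 0.
At -2/3: a logarithmic branch point.


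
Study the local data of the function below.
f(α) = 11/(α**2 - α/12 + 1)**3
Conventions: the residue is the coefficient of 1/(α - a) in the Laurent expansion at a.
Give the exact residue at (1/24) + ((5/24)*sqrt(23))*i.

The factor α**2 - α/12 + 1 splits as (α - a)(α - a') with a = (1/24) + ((5/24)*sqrt(23))*i, a' = (1/24) - ((5/24)*sqrt(23))*i. At the order-3 pole a set g(α) = (α - a)^3*f(α) = [11] / (α - a')^3.
Order-3 pole: residue = g''(a)/2; g''((1/24) + ((5/24)*sqrt(23))*i) = -((32845824/38021875)*sqrt(23))*i, so the residue is -((16422912/38021875)*sqrt(23))*i.

The residue is -((16422912/38021875)*sqrt(23))*i.


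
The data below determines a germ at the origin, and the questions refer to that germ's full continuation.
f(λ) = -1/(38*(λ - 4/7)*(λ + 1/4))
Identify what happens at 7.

The point is a regular point.

Denominator factors: λ + 1/4 = 29/4 at λ = 7; λ - 4/7 = 45/7 at λ = 7 — none vanishes.
So the germ continues analytically to 7.


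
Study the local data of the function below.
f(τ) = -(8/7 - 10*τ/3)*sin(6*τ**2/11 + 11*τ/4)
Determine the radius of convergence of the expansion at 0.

The factor -sin(6*τ**2/11 + 11*τ/4) is entire and contributes no finite singular point.
The polynomial part has no poles.
No finite singular points: the Taylor series at 0 converges everywhere.

The radius of convergence is infinite.


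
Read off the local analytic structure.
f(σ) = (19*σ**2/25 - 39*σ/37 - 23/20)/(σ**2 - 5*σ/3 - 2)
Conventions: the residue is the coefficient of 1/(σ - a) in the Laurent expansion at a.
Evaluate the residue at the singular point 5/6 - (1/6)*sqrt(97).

The factor σ**2 - 5*σ/3 - 2 splits as (σ - a)(σ - a') with a = 5/6 - (1/6)*sqrt(97), a' = 5/6 + (1/6)*sqrt(97). At the order-1 pole a set g(σ) = (σ - a)*f(σ) = [19*σ**2/25 - 39*σ/37 - 23/20] / (σ - a').
Simple pole: residue = g(a) at a = 5/6 - (1/6)*sqrt(97), which is 59/555 - (18221/1076700)*sqrt(97).

The residue is 59/555 - (18221/1076700)*sqrt(97).


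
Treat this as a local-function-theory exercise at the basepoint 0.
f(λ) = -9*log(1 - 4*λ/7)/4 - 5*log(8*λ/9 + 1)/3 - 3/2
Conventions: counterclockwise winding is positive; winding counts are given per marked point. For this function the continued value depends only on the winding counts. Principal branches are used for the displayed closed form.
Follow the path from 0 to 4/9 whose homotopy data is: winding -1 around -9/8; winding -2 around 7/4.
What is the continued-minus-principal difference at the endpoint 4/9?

The rational part is single-valued and drops out of the difference; each branch term changes only by its own monodromy.
(-5/3)*log(1 - λ/(-9/8)): each positive loop around -9/8 adds 2*pi*i to the log, so winding -1 contributes (-5/3)*(-1)*2*pi*i = (10/3)*pi*i.
(-9/4)*log(1 - λ/(7/4)): each positive loop around 7/4 adds 2*pi*i to the log, so winding -2 contributes (-9/4)*(-2)*2*pi*i = (9)*pi*i.
Summing the contributions at λ = 4/9 gives (37/3)*pi*i.

Continued minus principal equals (37/3)*pi*i.


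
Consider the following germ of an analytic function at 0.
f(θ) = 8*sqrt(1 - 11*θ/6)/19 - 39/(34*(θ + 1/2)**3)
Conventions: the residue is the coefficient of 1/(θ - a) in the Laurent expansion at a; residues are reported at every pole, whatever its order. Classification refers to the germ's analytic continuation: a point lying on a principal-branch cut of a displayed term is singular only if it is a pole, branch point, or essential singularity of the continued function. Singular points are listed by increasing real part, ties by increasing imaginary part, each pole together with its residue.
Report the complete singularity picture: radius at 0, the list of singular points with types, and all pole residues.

Radius of convergence at 0: 1/2.
At -1/2: a pole of order 3; residue 0.
At 6/11: an algebraic (square-root) branch point.

Denominator factor (θ + 1/2)^3: pole of order 3 at -1/2, modulus 1/2.
Branch term (8/19)*sqrt(1 - θ/(6/11)): its argument vanishes at θ = 6/11, a square-root branch point, modulus 6/11.
The radius of convergence is the smallest modulus among the singular points: 1/2.
The branch term is analytic at -1/2 and contributes nothing to the residue; only the rational part matters.
At the order-3 pole -1/2 set g(θ) = (θ - (-1/2))^3*(rational part) = -39/34.
Order-3 pole: residue = g''(a)/2; g''(-1/2) = 0, so the residue is 0.
List the singular points by increasing real part (a conjugate pair: the negative imaginary part first).


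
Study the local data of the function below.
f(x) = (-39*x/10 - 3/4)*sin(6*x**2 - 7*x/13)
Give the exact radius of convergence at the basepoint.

The radius of convergence is infinite.

The factor sin(6*x**2 - 7*x/13) is entire and contributes no finite singular point.
The polynomial part has no poles.
No finite singular points: the Taylor series at 0 converges everywhere.


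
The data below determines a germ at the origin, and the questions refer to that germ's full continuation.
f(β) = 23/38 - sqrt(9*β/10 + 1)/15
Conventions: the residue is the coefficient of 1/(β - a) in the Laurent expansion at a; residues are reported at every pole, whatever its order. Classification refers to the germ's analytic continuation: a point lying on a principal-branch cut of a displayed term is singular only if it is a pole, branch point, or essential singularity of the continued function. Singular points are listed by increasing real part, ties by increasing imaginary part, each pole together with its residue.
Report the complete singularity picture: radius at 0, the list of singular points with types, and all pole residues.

Branch term (-1/15)*sqrt(1 - β/(-10/9)): its argument vanishes at β = -10/9, a square-root branch point, modulus 10/9.
The radius of convergence is the smallest modulus among the singular points: 10/9.

Radius of convergence at 0: 10/9.
At -10/9: an algebraic (square-root) branch point.


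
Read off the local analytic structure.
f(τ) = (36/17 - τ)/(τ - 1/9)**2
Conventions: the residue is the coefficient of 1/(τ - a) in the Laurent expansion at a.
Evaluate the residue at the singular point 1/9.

At the order-2 pole 1/9 set g(τ) = (τ - (1/9))^2*f(τ) = 36/17 - τ.
Order-2 pole: residue = g'(a); g'(1/9) = -1, so the residue is -1.

The residue is -1.


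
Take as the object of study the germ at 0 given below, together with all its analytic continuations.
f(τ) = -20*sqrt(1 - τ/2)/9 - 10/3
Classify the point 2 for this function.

The point is an algebraic (square-root) branch point.

The term (-20/9)*sqrt(1 - τ/(2)) has argument 1 - 2/(2) = 0 at 2: a square-root (algebraic, two-sheeted) branch point; the remaining terms are analytic or single-valued there.


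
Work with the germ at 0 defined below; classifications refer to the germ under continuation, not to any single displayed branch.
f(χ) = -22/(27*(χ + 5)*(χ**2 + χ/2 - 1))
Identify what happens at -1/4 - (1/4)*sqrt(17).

The denominator factor χ**2 + χ/2 - 1 vanishes at -1/4 - (1/4)*sqrt(17) and appears to the power 1; the numerator there equals -22/27, nonzero, and no other factor vanishes.
Hence a pole whose order is the multiplicity, 1.

The point is a pole of order 1.


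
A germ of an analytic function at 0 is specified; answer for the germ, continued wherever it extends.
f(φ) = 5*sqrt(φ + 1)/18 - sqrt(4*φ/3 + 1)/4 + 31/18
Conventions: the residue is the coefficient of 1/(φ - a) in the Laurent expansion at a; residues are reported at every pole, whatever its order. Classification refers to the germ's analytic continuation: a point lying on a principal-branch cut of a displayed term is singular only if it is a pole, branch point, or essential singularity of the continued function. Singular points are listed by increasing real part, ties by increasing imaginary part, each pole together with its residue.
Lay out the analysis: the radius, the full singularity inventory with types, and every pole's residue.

Branch term (5/18)*sqrt(1 - φ/(-1)): its argument vanishes at φ = -1, a square-root branch point, modulus 1.
Branch term (-1/4)*sqrt(1 - φ/(-3/4)): its argument vanishes at φ = -3/4, a square-root branch point, modulus 3/4.
The radius of convergence is the smallest modulus among the singular points: 3/4.
List the singular points by increasing real part (a conjugate pair: the negative imaginary part first).

Radius of convergence at 0: 3/4.
At -1: an algebraic (square-root) branch point.
At -3/4: an algebraic (square-root) branch point.


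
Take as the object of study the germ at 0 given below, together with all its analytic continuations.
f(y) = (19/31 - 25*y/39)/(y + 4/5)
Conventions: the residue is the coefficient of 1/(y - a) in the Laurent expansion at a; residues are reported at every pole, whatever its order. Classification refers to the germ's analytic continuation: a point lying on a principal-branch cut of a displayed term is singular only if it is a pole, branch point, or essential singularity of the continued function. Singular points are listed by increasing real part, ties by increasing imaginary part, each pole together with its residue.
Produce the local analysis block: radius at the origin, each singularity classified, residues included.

Radius of convergence at 0: 4/5.
At -4/5: a pole of order 1; residue 1361/1209.

Denominator factor (y + 4/5): pole of order 1 at -4/5, modulus 4/5.
The radius of convergence is the smallest modulus among the singular points: 4/5.
At the order-1 pole -4/5 set g(y) = (y - (-4/5))*f(y) = 19/31 - 25*y/39.
Simple pole: residue = g(a) at a = -4/5, which is 1361/1209.


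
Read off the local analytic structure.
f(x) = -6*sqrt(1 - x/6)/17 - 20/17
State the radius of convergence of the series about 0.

The radius of convergence is 6.

Branch term (-6/17)*sqrt(1 - x/(6)): its argument vanishes at x = 6, a square-root branch point, modulus 6.
The radius of convergence is the smallest modulus among the singular points: 6.


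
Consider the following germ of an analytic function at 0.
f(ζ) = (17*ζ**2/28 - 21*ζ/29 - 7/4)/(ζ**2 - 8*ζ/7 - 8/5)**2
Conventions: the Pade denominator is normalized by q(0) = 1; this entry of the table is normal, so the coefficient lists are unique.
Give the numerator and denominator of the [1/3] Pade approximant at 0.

Taylor coefficients needed (expand at 0): a_0 = -175/256, a_1 = 2575/3712, a_2 = -261825/207872, a_3 = 2476875/1455104, a_4 = -403700375/162971648.
Write the denominator as Q(ζ) = 1 + q1*ζ + q2*ζ^2 + q3*ζ^3. Requiring Q*f - P = O(ζ^5) with deg P <= 1 kills the coefficients of ζ^2..ζ^4 in Q*f:
  ζ^2: a_2 + q1*a_1 + q2*a_0 = 0, i.e. -261825/207872 + (2575/3712)*q1 + (-175/256)*q2 = 0.
  ζ^3: a_3 + q1*a_2 + q2*a_1 + q3*a_0 = 0, i.e. 2476875/1455104 + (-261825/207872)*q1 + (2575/3712)*q2 + (-175/256)*q3 = 0.
  ζ^4: a_4 + q1*a_3 + q2*a_2 + q3*a_1 = 0, i.e. -403700375/162971648 + (2476875/1455104)*q1 + (-261825/207872)*q2 + (2575/3712)*q3 = 0.
Solving this linear system: q1 = 1501901101/766311280, q2 = 56068571/383155640, q3 = -146088336473/150197010880.
The numerator is Q*f truncated at degree 1: P0 = a_0 = -175/256; P1 = a_1 + q1*a_0 = -105018428445/162545569792.

The Pade approximant has numerator coefficients [-175/256, -105018428445/162545569792]; denominator coefficients [1, 1501901101/766311280, 56068571/383155640, -146088336473/150197010880].


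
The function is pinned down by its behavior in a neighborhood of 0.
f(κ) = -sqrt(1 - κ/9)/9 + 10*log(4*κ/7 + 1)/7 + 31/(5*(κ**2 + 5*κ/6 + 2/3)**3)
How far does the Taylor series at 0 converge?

The radius of convergence is (1/3)*sqrt(6).

Denominator factor (κ**2 + 5*κ/6 + 2/3)^3: discriminant -71/36, complex-conjugate roots (-5/12) + ((1/12)*sqrt(71))*i and (-5/12) - ((1/12)*sqrt(71))*i; poles of order 3, moduli (1/3)*sqrt(6) and (1/3)*sqrt(6).
Branch term (-1/9)*sqrt(1 - κ/(9)): its argument vanishes at κ = 9, a square-root branch point, modulus 9.
Branch term (10/7)*log(1 - κ/(-7/4)): its argument vanishes at κ = -7/4, a logarithmic branch point, modulus 7/4.
The radius of convergence is the smallest modulus among the singular points: (1/3)*sqrt(6).


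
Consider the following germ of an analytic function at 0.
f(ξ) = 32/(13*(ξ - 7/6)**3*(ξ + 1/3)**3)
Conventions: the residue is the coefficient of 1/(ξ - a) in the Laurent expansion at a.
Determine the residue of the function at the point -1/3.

The residue is -2048/1053.

At the order-3 pole -1/3 set g(ξ) = (ξ - (-1/3))^3*f(ξ) = 32/(13*(ξ - 7/6)**3).
Order-3 pole: residue = g''(a)/2; g''(-1/3) = -4096/1053, so the residue is -2048/1053.


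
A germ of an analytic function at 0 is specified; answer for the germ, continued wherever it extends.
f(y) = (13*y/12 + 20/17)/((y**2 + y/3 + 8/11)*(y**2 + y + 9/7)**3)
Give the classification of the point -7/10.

Denominator factors: y**2 + y + 9/7 = 753/700 at y = -7/10; y**2 + y/3 + 8/11 = 3247/3300 at y = -7/10 — none vanishes.
So the germ continues analytically to -7/10.

The point is a regular point.


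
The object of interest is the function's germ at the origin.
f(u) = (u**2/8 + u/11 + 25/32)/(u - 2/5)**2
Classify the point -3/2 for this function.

Denominator factors: u - 2/5 = -19/10 at u = -3/2 — none vanishes.
So the germ continues analytically to -3/2.

The point is a regular point.


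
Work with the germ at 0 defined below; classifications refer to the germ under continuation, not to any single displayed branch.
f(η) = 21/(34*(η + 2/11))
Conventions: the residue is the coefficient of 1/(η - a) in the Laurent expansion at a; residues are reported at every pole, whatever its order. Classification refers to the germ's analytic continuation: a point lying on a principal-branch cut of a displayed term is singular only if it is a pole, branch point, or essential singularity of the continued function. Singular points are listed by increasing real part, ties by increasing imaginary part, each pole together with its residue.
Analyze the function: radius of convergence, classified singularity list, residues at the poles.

Radius of convergence at 0: 2/11.
At -2/11: a pole of order 1; residue 21/34.

Denominator factor (η + 2/11): pole of order 1 at -2/11, modulus 2/11.
The radius of convergence is the smallest modulus among the singular points: 2/11.
At the order-1 pole -2/11 set g(η) = (η - (-2/11))*f(η) = 21/34.
Simple pole: residue = g(a) at a = -2/11, which is 21/34.


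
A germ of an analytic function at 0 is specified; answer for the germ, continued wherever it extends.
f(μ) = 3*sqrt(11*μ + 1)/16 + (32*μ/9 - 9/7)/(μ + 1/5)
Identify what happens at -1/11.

The point is an algebraic (square-root) branch point.

The term (3/16)*sqrt(1 - μ/(-1/11)) has argument 1 - -1/11/(-1/11) = 0 at -1/11: a square-root (algebraic, two-sheeted) branch point; the remaining terms are analytic or single-valued there.
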